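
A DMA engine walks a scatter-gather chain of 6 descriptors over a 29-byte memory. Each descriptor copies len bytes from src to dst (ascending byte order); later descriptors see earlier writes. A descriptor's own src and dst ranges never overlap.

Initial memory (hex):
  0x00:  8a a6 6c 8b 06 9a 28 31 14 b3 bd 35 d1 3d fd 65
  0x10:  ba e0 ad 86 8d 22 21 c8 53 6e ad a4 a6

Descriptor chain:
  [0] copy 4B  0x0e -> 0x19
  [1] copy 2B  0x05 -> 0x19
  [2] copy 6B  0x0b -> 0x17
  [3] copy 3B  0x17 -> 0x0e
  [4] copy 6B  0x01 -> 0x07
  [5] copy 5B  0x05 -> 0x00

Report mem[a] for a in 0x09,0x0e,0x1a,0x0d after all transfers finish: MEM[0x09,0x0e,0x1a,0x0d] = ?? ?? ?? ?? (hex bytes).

MEM[0x09,0x0e,0x1a,0x0d] = 8b 35 fd 3d

D0: mem[0x19..0x1c] <- [fd 65 ba e0]
D1: mem[0x19..0x1a] <- [9a 28]
D2: mem[0x17..0x1c] <- [35 d1 3d fd 65 ba]
D3: mem[0x0e..0x10] <- [35 d1 3d]
D4: mem[0x07..0x0c] <- [a6 6c 8b 06 9a 28]
D5: mem[0x00..0x04] <- [9a 28 a6 6c 8b]
query mem[0x09]=0x8b, mem[0x0e]=0x35, mem[0x1a]=0xfd, mem[0x0d]=0x3d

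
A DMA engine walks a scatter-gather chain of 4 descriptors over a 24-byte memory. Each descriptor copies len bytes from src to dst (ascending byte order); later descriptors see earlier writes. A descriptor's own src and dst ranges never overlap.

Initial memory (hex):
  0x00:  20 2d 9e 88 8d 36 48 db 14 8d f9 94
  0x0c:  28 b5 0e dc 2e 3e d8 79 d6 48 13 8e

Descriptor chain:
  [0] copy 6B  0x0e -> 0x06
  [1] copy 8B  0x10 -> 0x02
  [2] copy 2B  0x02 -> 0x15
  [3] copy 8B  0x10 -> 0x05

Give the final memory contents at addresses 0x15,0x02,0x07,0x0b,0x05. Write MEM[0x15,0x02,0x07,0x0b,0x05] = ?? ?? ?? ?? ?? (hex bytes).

[0] 0x0e->0x06 len=6 : 0e dc 2e 3e d8 79
[1] 0x10->0x02 len=8 : 2e 3e d8 79 d6 48 13 8e
[2] 0x02->0x15 len=2 : 2e 3e
[3] 0x10->0x05 len=8 : 2e 3e d8 79 d6 2e 3e 8e
query mem[0x15]=0x2e, mem[0x02]=0x2e, mem[0x07]=0xd8, mem[0x0b]=0x3e, mem[0x05]=0x2e

MEM[0x15,0x02,0x07,0x0b,0x05] = 2e 2e d8 3e 2e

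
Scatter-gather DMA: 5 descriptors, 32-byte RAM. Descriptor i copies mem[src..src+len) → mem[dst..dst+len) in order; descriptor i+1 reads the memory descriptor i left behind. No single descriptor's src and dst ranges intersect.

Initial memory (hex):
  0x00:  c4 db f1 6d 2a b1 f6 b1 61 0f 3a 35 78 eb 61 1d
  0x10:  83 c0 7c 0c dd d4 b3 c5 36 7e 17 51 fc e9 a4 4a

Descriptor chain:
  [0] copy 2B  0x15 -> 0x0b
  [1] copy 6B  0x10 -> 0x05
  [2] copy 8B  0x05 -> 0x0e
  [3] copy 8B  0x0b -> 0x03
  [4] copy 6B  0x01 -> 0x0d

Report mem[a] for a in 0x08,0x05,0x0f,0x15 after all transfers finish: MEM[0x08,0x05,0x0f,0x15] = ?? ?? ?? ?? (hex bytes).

MEM[0x08,0x05,0x0f,0x15] = 7c eb d4 b3

D0: mem[0x0b..0x0c] <- [d4 b3]
D1: mem[0x05..0x0a] <- [83 c0 7c 0c dd d4]
D2: mem[0x0e..0x15] <- [83 c0 7c 0c dd d4 d4 b3]
D3: mem[0x03..0x0a] <- [d4 b3 eb 83 c0 7c 0c dd]
D4: mem[0x0d..0x12] <- [db f1 d4 b3 eb 83]
query mem[0x08]=0x7c, mem[0x05]=0xeb, mem[0x0f]=0xd4, mem[0x15]=0xb3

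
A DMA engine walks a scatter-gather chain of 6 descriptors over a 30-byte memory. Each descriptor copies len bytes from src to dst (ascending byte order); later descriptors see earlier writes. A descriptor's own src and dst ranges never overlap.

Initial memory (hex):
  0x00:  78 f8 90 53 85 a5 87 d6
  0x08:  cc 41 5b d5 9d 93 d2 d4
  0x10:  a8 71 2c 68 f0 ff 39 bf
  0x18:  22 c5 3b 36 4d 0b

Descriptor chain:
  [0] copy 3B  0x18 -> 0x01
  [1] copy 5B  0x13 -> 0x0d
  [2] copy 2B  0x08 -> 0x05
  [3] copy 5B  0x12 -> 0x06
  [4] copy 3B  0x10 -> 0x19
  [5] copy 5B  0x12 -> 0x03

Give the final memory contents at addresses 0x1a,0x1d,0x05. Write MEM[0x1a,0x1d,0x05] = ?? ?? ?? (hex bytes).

MEM[0x1a,0x1d,0x05] = bf 0b f0

[0] 0x18->0x01 len=3 : 22 c5 3b
[1] 0x13->0x0d len=5 : 68 f0 ff 39 bf
[2] 0x08->0x05 len=2 : cc 41
[3] 0x12->0x06 len=5 : 2c 68 f0 ff 39
[4] 0x10->0x19 len=3 : 39 bf 2c
[5] 0x12->0x03 len=5 : 2c 68 f0 ff 39
query mem[0x1a]=0xbf, mem[0x1d]=0x0b, mem[0x05]=0xf0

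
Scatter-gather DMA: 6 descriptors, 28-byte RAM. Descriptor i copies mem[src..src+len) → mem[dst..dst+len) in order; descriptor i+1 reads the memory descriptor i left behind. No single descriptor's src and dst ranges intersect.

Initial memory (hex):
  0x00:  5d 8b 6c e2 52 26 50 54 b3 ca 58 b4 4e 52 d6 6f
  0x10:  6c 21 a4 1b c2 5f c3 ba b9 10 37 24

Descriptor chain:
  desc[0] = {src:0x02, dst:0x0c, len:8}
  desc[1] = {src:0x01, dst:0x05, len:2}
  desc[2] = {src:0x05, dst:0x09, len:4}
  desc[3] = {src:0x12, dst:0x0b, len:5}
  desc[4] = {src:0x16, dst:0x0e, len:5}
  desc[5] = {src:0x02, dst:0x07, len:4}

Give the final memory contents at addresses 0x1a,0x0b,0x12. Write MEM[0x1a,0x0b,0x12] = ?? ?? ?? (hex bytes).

#0 dst[0x0c+8] := {0x6c,0xe2,0x52,0x26,0x50,0x54,0xb3,0xca}
#1 dst[0x05+2] := {0x8b,0x6c}
#2 dst[0x09+4] := {0x8b,0x6c,0x54,0xb3}
#3 dst[0x0b+5] := {0xb3,0xca,0xc2,0x5f,0xc3}
#4 dst[0x0e+5] := {0xc3,0xba,0xb9,0x10,0x37}
#5 dst[0x07+4] := {0x6c,0xe2,0x52,0x8b}
query mem[0x1a]=0x37, mem[0x0b]=0xb3, mem[0x12]=0x37

MEM[0x1a,0x0b,0x12] = 37 b3 37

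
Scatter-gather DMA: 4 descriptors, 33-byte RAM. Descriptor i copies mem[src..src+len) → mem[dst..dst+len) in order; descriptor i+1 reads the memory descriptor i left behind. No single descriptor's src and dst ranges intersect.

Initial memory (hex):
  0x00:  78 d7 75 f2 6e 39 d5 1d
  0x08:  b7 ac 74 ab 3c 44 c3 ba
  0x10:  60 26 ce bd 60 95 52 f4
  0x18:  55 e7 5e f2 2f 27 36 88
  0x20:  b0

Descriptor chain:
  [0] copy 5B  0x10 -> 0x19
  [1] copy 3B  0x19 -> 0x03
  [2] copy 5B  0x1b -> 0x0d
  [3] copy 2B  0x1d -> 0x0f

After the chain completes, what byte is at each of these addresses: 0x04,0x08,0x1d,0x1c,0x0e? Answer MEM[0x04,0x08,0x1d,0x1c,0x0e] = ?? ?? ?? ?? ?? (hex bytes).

MEM[0x04,0x08,0x1d,0x1c,0x0e] = 26 b7 60 bd bd

[0] 0x10->0x19 len=5 : 60 26 ce bd 60
[1] 0x19->0x03 len=3 : 60 26 ce
[2] 0x1b->0x0d len=5 : ce bd 60 36 88
[3] 0x1d->0x0f len=2 : 60 36
query mem[0x04]=0x26, mem[0x08]=0xb7, mem[0x1d]=0x60, mem[0x1c]=0xbd, mem[0x0e]=0xbd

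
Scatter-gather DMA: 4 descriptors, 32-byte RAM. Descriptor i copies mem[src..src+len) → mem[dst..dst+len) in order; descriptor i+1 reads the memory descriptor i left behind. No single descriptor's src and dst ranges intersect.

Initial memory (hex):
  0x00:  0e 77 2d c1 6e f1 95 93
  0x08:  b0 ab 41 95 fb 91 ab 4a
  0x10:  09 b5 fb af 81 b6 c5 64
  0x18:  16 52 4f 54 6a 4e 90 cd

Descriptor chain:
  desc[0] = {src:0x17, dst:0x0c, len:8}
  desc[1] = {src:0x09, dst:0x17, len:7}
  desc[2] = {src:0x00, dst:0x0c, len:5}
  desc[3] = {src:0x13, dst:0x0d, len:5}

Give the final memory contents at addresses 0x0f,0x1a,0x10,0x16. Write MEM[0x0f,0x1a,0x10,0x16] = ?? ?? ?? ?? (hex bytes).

  after D0: wrote 8B at 0x0c = 6416524f546a4e90
  after D1: wrote 7B at 0x17 = ab41956416524f
  after D2: wrote 5B at 0x0c = 0e772dc16e
  after D3: wrote 5B at 0x0d = 9081b6c5ab
query mem[0x0f]=0xb6, mem[0x1a]=0x64, mem[0x10]=0xc5, mem[0x16]=0xc5

MEM[0x0f,0x1a,0x10,0x16] = b6 64 c5 c5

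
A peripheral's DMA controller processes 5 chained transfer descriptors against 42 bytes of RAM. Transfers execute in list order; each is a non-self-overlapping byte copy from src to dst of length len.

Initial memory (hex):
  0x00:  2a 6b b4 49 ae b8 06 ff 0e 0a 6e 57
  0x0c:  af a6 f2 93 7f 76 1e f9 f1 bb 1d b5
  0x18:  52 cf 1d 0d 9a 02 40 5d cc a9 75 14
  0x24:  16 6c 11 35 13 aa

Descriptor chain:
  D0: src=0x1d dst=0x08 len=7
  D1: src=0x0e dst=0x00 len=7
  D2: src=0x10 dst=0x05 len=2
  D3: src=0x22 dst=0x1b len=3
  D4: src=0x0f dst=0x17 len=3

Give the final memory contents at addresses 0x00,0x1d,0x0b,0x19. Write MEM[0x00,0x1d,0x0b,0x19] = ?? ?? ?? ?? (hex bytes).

MEM[0x00,0x1d,0x0b,0x19] = 14 16 cc 76

D0: mem[0x08..0x0e] <- [02 40 5d cc a9 75 14]
D1: mem[0x00..0x06] <- [14 93 7f 76 1e f9 f1]
D2: mem[0x05..0x06] <- [7f 76]
D3: mem[0x1b..0x1d] <- [75 14 16]
D4: mem[0x17..0x19] <- [93 7f 76]
query mem[0x00]=0x14, mem[0x1d]=0x16, mem[0x0b]=0xcc, mem[0x19]=0x76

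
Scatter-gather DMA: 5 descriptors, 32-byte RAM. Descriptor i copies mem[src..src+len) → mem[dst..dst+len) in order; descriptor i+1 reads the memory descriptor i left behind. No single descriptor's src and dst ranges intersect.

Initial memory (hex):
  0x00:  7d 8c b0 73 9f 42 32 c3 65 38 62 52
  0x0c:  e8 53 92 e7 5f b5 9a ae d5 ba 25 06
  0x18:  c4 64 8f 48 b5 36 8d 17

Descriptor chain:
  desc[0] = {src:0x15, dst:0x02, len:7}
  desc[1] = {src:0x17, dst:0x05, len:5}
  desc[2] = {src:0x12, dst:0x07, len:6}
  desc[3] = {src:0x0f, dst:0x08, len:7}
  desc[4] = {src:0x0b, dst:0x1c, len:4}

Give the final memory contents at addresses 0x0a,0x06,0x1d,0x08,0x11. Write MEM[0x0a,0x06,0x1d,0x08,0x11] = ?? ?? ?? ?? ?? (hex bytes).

  after D0: wrote 7B at 0x02 = ba2506c4648f48
  after D1: wrote 5B at 0x05 = 06c4648f48
  after D2: wrote 6B at 0x07 = 9aaed5ba2506
  after D3: wrote 7B at 0x08 = e75fb59aaed5ba
  after D4: wrote 4B at 0x1c = 9aaed5ba
query mem[0x0a]=0xb5, mem[0x06]=0xc4, mem[0x1d]=0xae, mem[0x08]=0xe7, mem[0x11]=0xb5

MEM[0x0a,0x06,0x1d,0x08,0x11] = b5 c4 ae e7 b5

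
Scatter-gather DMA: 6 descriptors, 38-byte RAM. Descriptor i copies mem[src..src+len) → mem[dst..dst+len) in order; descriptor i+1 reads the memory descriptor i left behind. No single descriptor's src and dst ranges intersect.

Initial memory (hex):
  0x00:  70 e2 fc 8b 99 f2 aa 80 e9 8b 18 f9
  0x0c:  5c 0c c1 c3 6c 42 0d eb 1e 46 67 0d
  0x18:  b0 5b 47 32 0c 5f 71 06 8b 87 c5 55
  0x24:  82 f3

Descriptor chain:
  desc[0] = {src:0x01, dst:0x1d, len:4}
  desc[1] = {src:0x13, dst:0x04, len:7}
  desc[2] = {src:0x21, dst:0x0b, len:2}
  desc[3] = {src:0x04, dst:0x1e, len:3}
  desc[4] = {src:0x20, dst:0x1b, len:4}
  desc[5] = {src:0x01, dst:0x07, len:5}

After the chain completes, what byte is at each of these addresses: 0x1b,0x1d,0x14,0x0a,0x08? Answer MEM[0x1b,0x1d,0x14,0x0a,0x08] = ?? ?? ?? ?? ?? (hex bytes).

MEM[0x1b,0x1d,0x14,0x0a,0x08] = 46 c5 1e eb fc

#0 dst[0x1d+4] := {0xe2,0xfc,0x8b,0x99}
#1 dst[0x04+7] := {0xeb,0x1e,0x46,0x67,0x0d,0xb0,0x5b}
#2 dst[0x0b+2] := {0x87,0xc5}
#3 dst[0x1e+3] := {0xeb,0x1e,0x46}
#4 dst[0x1b+4] := {0x46,0x87,0xc5,0x55}
#5 dst[0x07+5] := {0xe2,0xfc,0x8b,0xeb,0x1e}
query mem[0x1b]=0x46, mem[0x1d]=0xc5, mem[0x14]=0x1e, mem[0x0a]=0xeb, mem[0x08]=0xfc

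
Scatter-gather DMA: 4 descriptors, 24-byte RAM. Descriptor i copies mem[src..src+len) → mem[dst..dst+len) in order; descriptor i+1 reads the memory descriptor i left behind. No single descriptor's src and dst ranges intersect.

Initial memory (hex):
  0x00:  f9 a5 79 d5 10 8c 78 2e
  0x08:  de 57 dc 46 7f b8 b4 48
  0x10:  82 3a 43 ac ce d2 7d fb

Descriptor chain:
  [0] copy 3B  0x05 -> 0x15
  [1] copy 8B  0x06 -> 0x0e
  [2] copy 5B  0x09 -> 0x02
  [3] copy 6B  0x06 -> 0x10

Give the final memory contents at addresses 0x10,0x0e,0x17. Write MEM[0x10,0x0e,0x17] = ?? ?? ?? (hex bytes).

MEM[0x10,0x0e,0x17] = b8 78 2e

  after D0: wrote 3B at 0x15 = 8c782e
  after D1: wrote 8B at 0x0e = 782ede57dc467fb8
  after D2: wrote 5B at 0x02 = 57dc467fb8
  after D3: wrote 6B at 0x10 = b82ede57dc46
query mem[0x10]=0xb8, mem[0x0e]=0x78, mem[0x17]=0x2e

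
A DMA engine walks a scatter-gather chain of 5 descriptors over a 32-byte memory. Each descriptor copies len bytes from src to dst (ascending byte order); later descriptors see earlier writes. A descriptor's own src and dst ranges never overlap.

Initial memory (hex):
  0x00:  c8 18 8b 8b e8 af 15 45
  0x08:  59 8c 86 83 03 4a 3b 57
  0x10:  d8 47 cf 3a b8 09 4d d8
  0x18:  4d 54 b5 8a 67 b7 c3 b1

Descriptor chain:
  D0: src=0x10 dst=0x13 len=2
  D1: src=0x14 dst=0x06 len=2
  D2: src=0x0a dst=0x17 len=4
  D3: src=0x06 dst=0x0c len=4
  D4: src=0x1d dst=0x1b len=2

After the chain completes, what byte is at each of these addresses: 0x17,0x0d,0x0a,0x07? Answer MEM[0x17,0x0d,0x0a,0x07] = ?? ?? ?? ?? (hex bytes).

MEM[0x17,0x0d,0x0a,0x07] = 86 09 86 09

#0 dst[0x13+2] := {0xd8,0x47}
#1 dst[0x06+2] := {0x47,0x09}
#2 dst[0x17+4] := {0x86,0x83,0x03,0x4a}
#3 dst[0x0c+4] := {0x47,0x09,0x59,0x8c}
#4 dst[0x1b+2] := {0xb7,0xc3}
query mem[0x17]=0x86, mem[0x0d]=0x09, mem[0x0a]=0x86, mem[0x07]=0x09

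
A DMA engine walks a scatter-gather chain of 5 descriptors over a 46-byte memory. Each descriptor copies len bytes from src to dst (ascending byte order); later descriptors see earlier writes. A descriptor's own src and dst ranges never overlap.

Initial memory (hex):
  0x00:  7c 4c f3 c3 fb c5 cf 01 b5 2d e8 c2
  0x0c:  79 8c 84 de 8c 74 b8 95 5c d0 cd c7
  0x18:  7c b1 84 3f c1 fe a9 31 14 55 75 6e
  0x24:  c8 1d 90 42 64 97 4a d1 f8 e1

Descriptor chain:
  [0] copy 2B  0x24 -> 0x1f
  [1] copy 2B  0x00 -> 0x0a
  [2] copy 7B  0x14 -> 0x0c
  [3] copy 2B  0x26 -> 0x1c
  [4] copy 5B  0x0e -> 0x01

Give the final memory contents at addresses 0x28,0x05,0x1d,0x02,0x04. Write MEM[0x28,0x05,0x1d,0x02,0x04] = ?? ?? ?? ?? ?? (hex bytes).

  after D0: wrote 2B at 0x1f = c81d
  after D1: wrote 2B at 0x0a = 7c4c
  after D2: wrote 7B at 0x0c = 5cd0cdc77cb184
  after D3: wrote 2B at 0x1c = 9042
  after D4: wrote 5B at 0x01 = cdc77cb184
query mem[0x28]=0x64, mem[0x05]=0x84, mem[0x1d]=0x42, mem[0x02]=0xc7, mem[0x04]=0xb1

MEM[0x28,0x05,0x1d,0x02,0x04] = 64 84 42 c7 b1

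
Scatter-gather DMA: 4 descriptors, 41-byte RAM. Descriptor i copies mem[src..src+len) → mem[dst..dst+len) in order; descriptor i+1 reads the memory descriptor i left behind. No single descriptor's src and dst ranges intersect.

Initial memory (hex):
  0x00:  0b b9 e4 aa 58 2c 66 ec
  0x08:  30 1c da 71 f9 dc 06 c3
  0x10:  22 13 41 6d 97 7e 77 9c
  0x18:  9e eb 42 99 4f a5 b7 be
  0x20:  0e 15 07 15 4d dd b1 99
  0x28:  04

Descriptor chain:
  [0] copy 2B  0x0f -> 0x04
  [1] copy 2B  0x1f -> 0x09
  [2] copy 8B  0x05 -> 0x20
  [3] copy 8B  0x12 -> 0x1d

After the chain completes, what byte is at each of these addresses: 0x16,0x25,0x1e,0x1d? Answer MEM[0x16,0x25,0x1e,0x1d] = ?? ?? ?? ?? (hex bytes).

MEM[0x16,0x25,0x1e,0x1d] = 77 0e 6d 41

#0 dst[0x04+2] := {0xc3,0x22}
#1 dst[0x09+2] := {0xbe,0x0e}
#2 dst[0x20+8] := {0x22,0x66,0xec,0x30,0xbe,0x0e,0x71,0xf9}
#3 dst[0x1d+8] := {0x41,0x6d,0x97,0x7e,0x77,0x9c,0x9e,0xeb}
query mem[0x16]=0x77, mem[0x25]=0x0e, mem[0x1e]=0x6d, mem[0x1d]=0x41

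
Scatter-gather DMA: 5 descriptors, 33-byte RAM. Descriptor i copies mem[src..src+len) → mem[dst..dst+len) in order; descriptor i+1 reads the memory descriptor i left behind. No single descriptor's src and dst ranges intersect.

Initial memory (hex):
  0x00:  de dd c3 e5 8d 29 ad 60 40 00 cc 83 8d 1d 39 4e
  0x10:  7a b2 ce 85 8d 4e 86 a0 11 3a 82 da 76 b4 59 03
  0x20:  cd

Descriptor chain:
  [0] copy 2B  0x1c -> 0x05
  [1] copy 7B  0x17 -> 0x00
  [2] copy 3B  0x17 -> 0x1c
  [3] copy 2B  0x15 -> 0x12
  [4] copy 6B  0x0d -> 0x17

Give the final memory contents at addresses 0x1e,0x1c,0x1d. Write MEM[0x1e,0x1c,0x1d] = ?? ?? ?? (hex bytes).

MEM[0x1e,0x1c,0x1d] = 3a 4e 11

  after D0: wrote 2B at 0x05 = 76b4
  after D1: wrote 7B at 0x00 = a0113a82da76b4
  after D2: wrote 3B at 0x1c = a0113a
  after D3: wrote 2B at 0x12 = 4e86
  after D4: wrote 6B at 0x17 = 1d394e7ab24e
query mem[0x1e]=0x3a, mem[0x1c]=0x4e, mem[0x1d]=0x11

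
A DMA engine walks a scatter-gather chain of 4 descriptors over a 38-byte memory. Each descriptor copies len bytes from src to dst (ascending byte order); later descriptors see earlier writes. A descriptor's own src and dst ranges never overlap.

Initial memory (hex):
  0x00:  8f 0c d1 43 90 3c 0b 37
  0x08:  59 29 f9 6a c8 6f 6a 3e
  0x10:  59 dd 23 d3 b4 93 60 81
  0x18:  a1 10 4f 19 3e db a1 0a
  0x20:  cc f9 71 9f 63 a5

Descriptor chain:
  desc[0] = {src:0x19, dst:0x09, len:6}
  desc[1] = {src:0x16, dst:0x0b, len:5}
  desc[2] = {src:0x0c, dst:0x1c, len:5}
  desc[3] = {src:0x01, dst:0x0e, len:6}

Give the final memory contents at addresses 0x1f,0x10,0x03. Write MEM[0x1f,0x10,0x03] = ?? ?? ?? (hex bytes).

MEM[0x1f,0x10,0x03] = 4f 43 43

[0] 0x19->0x09 len=6 : 10 4f 19 3e db a1
[1] 0x16->0x0b len=5 : 60 81 a1 10 4f
[2] 0x0c->0x1c len=5 : 81 a1 10 4f 59
[3] 0x01->0x0e len=6 : 0c d1 43 90 3c 0b
query mem[0x1f]=0x4f, mem[0x10]=0x43, mem[0x03]=0x43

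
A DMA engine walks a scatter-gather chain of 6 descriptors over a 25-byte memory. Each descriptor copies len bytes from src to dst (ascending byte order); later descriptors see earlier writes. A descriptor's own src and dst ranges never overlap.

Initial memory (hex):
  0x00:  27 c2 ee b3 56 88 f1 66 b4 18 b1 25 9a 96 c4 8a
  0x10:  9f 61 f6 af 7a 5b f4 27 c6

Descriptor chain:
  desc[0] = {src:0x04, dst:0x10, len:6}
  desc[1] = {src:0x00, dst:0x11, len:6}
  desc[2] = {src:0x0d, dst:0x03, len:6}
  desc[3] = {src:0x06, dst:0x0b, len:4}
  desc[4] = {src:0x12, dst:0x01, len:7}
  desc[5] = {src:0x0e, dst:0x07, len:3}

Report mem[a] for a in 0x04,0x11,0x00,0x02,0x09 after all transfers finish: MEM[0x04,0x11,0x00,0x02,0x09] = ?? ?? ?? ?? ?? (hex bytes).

MEM[0x04,0x11,0x00,0x02,0x09] = 56 27 27 ee 56

[0] 0x04->0x10 len=6 : 56 88 f1 66 b4 18
[1] 0x00->0x11 len=6 : 27 c2 ee b3 56 88
[2] 0x0d->0x03 len=6 : 96 c4 8a 56 27 c2
[3] 0x06->0x0b len=4 : 56 27 c2 18
[4] 0x12->0x01 len=7 : c2 ee b3 56 88 27 c6
[5] 0x0e->0x07 len=3 : 18 8a 56
query mem[0x04]=0x56, mem[0x11]=0x27, mem[0x00]=0x27, mem[0x02]=0xee, mem[0x09]=0x56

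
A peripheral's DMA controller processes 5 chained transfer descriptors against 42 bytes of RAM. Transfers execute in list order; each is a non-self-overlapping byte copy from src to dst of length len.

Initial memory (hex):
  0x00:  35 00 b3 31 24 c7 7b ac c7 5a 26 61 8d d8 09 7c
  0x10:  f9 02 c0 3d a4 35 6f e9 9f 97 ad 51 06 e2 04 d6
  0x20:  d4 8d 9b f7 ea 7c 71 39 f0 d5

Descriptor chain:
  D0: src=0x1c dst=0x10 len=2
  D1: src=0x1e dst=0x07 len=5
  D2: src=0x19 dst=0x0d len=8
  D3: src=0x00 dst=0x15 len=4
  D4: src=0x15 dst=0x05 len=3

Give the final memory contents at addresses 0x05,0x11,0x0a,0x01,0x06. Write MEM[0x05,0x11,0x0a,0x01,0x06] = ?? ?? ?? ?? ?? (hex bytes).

[0] 0x1c->0x10 len=2 : 06 e2
[1] 0x1e->0x07 len=5 : 04 d6 d4 8d 9b
[2] 0x19->0x0d len=8 : 97 ad 51 06 e2 04 d6 d4
[3] 0x00->0x15 len=4 : 35 00 b3 31
[4] 0x15->0x05 len=3 : 35 00 b3
query mem[0x05]=0x35, mem[0x11]=0xe2, mem[0x0a]=0x8d, mem[0x01]=0x00, mem[0x06]=0x00

MEM[0x05,0x11,0x0a,0x01,0x06] = 35 e2 8d 00 00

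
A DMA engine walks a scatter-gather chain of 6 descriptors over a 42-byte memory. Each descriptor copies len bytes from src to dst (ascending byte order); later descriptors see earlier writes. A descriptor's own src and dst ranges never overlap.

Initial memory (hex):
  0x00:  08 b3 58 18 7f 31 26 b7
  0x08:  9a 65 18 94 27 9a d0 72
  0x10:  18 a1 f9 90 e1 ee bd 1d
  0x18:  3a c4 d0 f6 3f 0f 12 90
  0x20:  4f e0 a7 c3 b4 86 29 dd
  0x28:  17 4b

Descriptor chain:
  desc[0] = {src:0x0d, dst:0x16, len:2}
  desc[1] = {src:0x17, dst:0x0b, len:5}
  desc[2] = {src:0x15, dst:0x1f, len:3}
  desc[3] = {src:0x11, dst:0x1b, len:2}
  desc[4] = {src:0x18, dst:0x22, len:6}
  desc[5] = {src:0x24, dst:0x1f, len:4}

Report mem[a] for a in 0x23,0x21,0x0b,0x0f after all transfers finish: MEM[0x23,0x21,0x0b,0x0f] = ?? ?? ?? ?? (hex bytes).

#0 dst[0x16+2] := {0x9a,0xd0}
#1 dst[0x0b+5] := {0xd0,0x3a,0xc4,0xd0,0xf6}
#2 dst[0x1f+3] := {0xee,0x9a,0xd0}
#3 dst[0x1b+2] := {0xa1,0xf9}
#4 dst[0x22+6] := {0x3a,0xc4,0xd0,0xa1,0xf9,0x0f}
#5 dst[0x1f+4] := {0xd0,0xa1,0xf9,0x0f}
query mem[0x23]=0xc4, mem[0x21]=0xf9, mem[0x0b]=0xd0, mem[0x0f]=0xf6

MEM[0x23,0x21,0x0b,0x0f] = c4 f9 d0 f6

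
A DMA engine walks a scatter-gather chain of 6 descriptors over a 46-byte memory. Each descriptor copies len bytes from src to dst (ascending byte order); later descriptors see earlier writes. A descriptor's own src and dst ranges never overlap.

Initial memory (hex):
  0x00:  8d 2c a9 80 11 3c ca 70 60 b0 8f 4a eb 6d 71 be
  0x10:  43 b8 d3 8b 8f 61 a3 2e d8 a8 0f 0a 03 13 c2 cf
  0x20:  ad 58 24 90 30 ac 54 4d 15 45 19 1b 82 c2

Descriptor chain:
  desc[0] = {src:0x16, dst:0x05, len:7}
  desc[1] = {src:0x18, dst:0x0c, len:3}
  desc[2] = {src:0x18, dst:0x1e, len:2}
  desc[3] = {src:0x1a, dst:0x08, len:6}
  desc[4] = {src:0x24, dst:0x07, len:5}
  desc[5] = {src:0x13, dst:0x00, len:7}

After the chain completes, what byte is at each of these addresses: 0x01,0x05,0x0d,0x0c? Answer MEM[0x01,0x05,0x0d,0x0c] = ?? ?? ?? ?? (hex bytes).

[0] 0x16->0x05 len=7 : a3 2e d8 a8 0f 0a 03
[1] 0x18->0x0c len=3 : d8 a8 0f
[2] 0x18->0x1e len=2 : d8 a8
[3] 0x1a->0x08 len=6 : 0f 0a 03 13 d8 a8
[4] 0x24->0x07 len=5 : 30 ac 54 4d 15
[5] 0x13->0x00 len=7 : 8b 8f 61 a3 2e d8 a8
query mem[0x01]=0x8f, mem[0x05]=0xd8, mem[0x0d]=0xa8, mem[0x0c]=0xd8

MEM[0x01,0x05,0x0d,0x0c] = 8f d8 a8 d8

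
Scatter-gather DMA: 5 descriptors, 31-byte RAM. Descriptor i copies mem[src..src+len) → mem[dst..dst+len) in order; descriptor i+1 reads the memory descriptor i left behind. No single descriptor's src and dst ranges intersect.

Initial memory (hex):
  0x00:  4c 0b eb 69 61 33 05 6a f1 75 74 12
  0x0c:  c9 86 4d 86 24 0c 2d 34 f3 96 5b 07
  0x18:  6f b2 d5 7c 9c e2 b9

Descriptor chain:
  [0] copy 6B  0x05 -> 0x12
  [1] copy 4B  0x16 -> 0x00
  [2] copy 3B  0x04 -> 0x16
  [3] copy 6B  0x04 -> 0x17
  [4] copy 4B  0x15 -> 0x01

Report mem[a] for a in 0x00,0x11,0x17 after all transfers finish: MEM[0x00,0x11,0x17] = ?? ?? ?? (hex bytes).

#0 dst[0x12+6] := {0x33,0x05,0x6a,0xf1,0x75,0x74}
#1 dst[0x00+4] := {0x75,0x74,0x6f,0xb2}
#2 dst[0x16+3] := {0x61,0x33,0x05}
#3 dst[0x17+6] := {0x61,0x33,0x05,0x6a,0xf1,0x75}
#4 dst[0x01+4] := {0xf1,0x61,0x61,0x33}
query mem[0x00]=0x75, mem[0x11]=0x0c, mem[0x17]=0x61

MEM[0x00,0x11,0x17] = 75 0c 61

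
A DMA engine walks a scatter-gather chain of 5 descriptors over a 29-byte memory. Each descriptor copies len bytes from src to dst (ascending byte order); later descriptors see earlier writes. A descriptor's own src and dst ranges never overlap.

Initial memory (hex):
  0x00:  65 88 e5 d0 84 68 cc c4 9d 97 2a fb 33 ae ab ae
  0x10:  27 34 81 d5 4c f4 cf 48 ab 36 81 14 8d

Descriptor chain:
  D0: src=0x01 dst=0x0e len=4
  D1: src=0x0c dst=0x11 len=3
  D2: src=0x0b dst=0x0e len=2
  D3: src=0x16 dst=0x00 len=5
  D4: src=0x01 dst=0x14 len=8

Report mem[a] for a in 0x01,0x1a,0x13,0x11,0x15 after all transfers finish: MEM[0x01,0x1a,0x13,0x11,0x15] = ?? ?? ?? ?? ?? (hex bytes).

MEM[0x01,0x1a,0x13,0x11,0x15] = 48 c4 88 33 ab

D0: mem[0x0e..0x11] <- [88 e5 d0 84]
D1: mem[0x11..0x13] <- [33 ae 88]
D2: mem[0x0e..0x0f] <- [fb 33]
D3: mem[0x00..0x04] <- [cf 48 ab 36 81]
D4: mem[0x14..0x1b] <- [48 ab 36 81 68 cc c4 9d]
query mem[0x01]=0x48, mem[0x1a]=0xc4, mem[0x13]=0x88, mem[0x11]=0x33, mem[0x15]=0xab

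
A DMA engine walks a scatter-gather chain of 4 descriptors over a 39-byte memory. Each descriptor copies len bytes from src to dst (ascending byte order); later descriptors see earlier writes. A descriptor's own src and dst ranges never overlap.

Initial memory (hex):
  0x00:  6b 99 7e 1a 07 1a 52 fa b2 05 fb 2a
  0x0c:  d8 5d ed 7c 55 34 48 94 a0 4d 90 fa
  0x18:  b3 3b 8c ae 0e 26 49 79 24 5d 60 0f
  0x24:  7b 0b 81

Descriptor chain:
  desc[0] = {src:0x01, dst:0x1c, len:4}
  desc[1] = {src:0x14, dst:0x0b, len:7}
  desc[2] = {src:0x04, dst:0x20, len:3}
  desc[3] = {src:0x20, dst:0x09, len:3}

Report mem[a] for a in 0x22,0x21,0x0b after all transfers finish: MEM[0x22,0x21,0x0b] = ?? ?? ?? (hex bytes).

MEM[0x22,0x21,0x0b] = 52 1a 52

D0: mem[0x1c..0x1f] <- [99 7e 1a 07]
D1: mem[0x0b..0x11] <- [a0 4d 90 fa b3 3b 8c]
D2: mem[0x20..0x22] <- [07 1a 52]
D3: mem[0x09..0x0b] <- [07 1a 52]
query mem[0x22]=0x52, mem[0x21]=0x1a, mem[0x0b]=0x52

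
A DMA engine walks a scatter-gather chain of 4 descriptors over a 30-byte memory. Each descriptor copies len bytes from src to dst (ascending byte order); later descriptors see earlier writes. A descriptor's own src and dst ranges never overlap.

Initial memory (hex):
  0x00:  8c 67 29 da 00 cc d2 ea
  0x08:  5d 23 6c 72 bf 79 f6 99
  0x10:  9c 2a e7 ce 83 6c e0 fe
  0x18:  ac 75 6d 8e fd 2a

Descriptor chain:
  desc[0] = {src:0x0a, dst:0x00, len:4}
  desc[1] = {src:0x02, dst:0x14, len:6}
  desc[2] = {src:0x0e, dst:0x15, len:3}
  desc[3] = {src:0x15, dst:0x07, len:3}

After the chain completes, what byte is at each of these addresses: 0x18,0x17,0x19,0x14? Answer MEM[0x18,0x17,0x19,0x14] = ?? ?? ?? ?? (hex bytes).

MEM[0x18,0x17,0x19,0x14] = d2 9c ea bf

  after D0: wrote 4B at 0x00 = 6c72bf79
  after D1: wrote 6B at 0x14 = bf7900ccd2ea
  after D2: wrote 3B at 0x15 = f6999c
  after D3: wrote 3B at 0x07 = f6999c
query mem[0x18]=0xd2, mem[0x17]=0x9c, mem[0x19]=0xea, mem[0x14]=0xbf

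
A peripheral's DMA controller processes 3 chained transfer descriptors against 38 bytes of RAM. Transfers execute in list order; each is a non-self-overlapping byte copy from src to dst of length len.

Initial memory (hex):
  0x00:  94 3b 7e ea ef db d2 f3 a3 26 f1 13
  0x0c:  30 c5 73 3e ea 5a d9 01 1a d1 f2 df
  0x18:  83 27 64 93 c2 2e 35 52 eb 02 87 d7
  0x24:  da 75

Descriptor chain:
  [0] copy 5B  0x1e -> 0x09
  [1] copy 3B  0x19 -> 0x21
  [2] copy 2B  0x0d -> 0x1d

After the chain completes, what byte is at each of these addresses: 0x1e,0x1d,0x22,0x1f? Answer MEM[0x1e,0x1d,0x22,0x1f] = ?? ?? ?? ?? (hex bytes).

MEM[0x1e,0x1d,0x22,0x1f] = 73 87 64 52

  after D0: wrote 5B at 0x09 = 3552eb0287
  after D1: wrote 3B at 0x21 = 276493
  after D2: wrote 2B at 0x1d = 8773
query mem[0x1e]=0x73, mem[0x1d]=0x87, mem[0x22]=0x64, mem[0x1f]=0x52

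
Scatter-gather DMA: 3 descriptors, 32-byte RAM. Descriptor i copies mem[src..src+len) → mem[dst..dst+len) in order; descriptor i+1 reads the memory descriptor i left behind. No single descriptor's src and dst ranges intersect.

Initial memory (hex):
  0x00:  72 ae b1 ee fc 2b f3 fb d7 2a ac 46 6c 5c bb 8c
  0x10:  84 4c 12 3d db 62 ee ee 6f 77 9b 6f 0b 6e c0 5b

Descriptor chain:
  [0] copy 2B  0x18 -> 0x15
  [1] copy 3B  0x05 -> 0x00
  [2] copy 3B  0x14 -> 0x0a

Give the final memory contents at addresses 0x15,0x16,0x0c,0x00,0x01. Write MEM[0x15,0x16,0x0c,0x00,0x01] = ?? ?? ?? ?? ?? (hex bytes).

MEM[0x15,0x16,0x0c,0x00,0x01] = 6f 77 77 2b f3

#0 dst[0x15+2] := {0x6f,0x77}
#1 dst[0x00+3] := {0x2b,0xf3,0xfb}
#2 dst[0x0a+3] := {0xdb,0x6f,0x77}
query mem[0x15]=0x6f, mem[0x16]=0x77, mem[0x0c]=0x77, mem[0x00]=0x2b, mem[0x01]=0xf3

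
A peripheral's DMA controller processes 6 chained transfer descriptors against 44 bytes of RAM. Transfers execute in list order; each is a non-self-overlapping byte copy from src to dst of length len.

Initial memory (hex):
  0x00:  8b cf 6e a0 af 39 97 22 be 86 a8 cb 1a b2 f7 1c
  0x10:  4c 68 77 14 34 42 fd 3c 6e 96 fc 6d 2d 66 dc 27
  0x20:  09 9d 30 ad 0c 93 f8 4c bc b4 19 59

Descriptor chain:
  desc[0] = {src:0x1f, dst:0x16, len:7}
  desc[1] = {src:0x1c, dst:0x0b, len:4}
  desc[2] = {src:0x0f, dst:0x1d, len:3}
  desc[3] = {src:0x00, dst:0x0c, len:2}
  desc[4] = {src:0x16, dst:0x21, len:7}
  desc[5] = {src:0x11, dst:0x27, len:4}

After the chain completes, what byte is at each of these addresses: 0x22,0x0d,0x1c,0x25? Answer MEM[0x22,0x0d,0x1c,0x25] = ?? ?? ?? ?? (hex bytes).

#0 dst[0x16+7] := {0x27,0x09,0x9d,0x30,0xad,0x0c,0x93}
#1 dst[0x0b+4] := {0x93,0x66,0xdc,0x27}
#2 dst[0x1d+3] := {0x1c,0x4c,0x68}
#3 dst[0x0c+2] := {0x8b,0xcf}
#4 dst[0x21+7] := {0x27,0x09,0x9d,0x30,0xad,0x0c,0x93}
#5 dst[0x27+4] := {0x68,0x77,0x14,0x34}
query mem[0x22]=0x09, mem[0x0d]=0xcf, mem[0x1c]=0x93, mem[0x25]=0xad

MEM[0x22,0x0d,0x1c,0x25] = 09 cf 93 ad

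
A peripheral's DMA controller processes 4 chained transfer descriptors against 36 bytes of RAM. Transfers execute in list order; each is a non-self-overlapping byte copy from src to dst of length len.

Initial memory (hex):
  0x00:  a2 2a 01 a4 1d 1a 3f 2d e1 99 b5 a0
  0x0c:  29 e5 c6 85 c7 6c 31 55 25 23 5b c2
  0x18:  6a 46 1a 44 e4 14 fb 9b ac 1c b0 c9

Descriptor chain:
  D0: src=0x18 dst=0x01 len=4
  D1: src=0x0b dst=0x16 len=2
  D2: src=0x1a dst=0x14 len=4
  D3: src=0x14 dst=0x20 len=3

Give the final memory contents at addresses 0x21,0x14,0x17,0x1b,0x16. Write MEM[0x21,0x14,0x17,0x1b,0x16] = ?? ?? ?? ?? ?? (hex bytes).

  after D0: wrote 4B at 0x01 = 6a461a44
  after D1: wrote 2B at 0x16 = a029
  after D2: wrote 4B at 0x14 = 1a44e414
  after D3: wrote 3B at 0x20 = 1a44e4
query mem[0x21]=0x44, mem[0x14]=0x1a, mem[0x17]=0x14, mem[0x1b]=0x44, mem[0x16]=0xe4

MEM[0x21,0x14,0x17,0x1b,0x16] = 44 1a 14 44 e4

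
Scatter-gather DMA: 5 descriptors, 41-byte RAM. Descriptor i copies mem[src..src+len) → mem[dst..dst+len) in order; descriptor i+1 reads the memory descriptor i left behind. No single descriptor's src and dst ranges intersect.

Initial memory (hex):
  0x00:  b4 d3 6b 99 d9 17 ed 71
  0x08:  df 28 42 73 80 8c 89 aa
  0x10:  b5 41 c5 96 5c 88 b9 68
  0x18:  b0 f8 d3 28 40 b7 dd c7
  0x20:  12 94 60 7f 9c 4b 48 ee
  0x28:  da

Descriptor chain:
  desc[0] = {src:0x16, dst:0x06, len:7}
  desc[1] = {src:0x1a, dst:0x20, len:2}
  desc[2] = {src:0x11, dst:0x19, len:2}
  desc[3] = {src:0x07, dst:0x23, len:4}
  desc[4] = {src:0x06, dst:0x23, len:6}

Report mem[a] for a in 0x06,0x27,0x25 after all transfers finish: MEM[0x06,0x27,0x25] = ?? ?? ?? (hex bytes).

#0 dst[0x06+7] := {0xb9,0x68,0xb0,0xf8,0xd3,0x28,0x40}
#1 dst[0x20+2] := {0xd3,0x28}
#2 dst[0x19+2] := {0x41,0xc5}
#3 dst[0x23+4] := {0x68,0xb0,0xf8,0xd3}
#4 dst[0x23+6] := {0xb9,0x68,0xb0,0xf8,0xd3,0x28}
query mem[0x06]=0xb9, mem[0x27]=0xd3, mem[0x25]=0xb0

MEM[0x06,0x27,0x25] = b9 d3 b0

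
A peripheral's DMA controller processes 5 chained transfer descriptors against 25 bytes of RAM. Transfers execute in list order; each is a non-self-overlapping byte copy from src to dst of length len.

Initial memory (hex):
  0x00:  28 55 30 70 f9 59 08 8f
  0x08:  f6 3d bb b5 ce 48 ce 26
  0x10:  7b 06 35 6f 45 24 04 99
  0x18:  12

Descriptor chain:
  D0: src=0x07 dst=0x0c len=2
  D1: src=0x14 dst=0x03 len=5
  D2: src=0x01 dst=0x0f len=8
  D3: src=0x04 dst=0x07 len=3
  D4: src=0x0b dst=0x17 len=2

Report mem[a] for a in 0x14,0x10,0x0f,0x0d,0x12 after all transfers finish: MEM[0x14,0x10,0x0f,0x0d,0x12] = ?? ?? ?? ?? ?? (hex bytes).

MEM[0x14,0x10,0x0f,0x0d,0x12] = 99 30 55 f6 24

  after D0: wrote 2B at 0x0c = 8ff6
  after D1: wrote 5B at 0x03 = 4524049912
  after D2: wrote 8B at 0x0f = 55304524049912f6
  after D3: wrote 3B at 0x07 = 240499
  after D4: wrote 2B at 0x17 = b58f
query mem[0x14]=0x99, mem[0x10]=0x30, mem[0x0f]=0x55, mem[0x0d]=0xf6, mem[0x12]=0x24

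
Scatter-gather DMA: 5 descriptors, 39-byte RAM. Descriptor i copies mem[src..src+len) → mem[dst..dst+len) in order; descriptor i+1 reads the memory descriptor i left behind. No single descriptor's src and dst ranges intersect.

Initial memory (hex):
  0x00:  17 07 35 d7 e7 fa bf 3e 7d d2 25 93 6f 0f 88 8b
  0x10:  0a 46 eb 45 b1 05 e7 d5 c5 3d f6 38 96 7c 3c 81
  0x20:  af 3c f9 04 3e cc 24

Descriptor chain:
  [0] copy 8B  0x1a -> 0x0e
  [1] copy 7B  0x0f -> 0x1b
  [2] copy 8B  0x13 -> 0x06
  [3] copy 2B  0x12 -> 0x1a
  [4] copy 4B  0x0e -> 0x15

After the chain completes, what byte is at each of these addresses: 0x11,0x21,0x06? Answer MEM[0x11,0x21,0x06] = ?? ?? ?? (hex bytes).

MEM[0x11,0x21,0x06] = 7c 3c 81

[0] 0x1a->0x0e len=8 : f6 38 96 7c 3c 81 af 3c
[1] 0x0f->0x1b len=7 : 38 96 7c 3c 81 af 3c
[2] 0x13->0x06 len=8 : 81 af 3c e7 d5 c5 3d f6
[3] 0x12->0x1a len=2 : 3c 81
[4] 0x0e->0x15 len=4 : f6 38 96 7c
query mem[0x11]=0x7c, mem[0x21]=0x3c, mem[0x06]=0x81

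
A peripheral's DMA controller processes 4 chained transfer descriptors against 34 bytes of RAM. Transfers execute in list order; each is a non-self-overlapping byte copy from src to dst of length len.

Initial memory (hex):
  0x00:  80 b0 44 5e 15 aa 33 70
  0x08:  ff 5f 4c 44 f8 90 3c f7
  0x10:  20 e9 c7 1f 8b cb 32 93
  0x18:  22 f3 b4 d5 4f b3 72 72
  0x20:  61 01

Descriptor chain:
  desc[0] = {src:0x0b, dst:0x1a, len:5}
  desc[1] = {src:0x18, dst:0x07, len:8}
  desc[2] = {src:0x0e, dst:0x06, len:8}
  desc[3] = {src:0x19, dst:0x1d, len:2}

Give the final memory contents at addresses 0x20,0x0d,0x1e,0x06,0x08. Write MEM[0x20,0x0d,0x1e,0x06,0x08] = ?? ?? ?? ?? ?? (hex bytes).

MEM[0x20,0x0d,0x1e,0x06,0x08] = 61 cb 44 72 20

D0: mem[0x1a..0x1e] <- [44 f8 90 3c f7]
D1: mem[0x07..0x0e] <- [22 f3 44 f8 90 3c f7 72]
D2: mem[0x06..0x0d] <- [72 f7 20 e9 c7 1f 8b cb]
D3: mem[0x1d..0x1e] <- [f3 44]
query mem[0x20]=0x61, mem[0x0d]=0xcb, mem[0x1e]=0x44, mem[0x06]=0x72, mem[0x08]=0x20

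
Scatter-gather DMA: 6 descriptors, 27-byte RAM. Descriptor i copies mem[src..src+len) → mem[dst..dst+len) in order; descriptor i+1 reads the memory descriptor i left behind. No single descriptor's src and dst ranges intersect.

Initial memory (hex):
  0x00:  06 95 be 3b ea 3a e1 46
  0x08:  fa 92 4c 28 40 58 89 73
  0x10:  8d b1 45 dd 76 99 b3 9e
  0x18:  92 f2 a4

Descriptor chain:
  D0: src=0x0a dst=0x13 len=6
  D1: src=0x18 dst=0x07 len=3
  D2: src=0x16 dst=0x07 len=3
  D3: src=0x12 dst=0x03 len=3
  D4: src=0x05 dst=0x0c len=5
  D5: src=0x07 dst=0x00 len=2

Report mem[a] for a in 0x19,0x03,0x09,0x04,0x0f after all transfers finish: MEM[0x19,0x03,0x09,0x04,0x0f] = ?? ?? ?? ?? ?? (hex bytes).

#0 dst[0x13+6] := {0x4c,0x28,0x40,0x58,0x89,0x73}
#1 dst[0x07+3] := {0x73,0xf2,0xa4}
#2 dst[0x07+3] := {0x58,0x89,0x73}
#3 dst[0x03+3] := {0x45,0x4c,0x28}
#4 dst[0x0c+5] := {0x28,0xe1,0x58,0x89,0x73}
#5 dst[0x00+2] := {0x58,0x89}
query mem[0x19]=0xf2, mem[0x03]=0x45, mem[0x09]=0x73, mem[0x04]=0x4c, mem[0x0f]=0x89

MEM[0x19,0x03,0x09,0x04,0x0f] = f2 45 73 4c 89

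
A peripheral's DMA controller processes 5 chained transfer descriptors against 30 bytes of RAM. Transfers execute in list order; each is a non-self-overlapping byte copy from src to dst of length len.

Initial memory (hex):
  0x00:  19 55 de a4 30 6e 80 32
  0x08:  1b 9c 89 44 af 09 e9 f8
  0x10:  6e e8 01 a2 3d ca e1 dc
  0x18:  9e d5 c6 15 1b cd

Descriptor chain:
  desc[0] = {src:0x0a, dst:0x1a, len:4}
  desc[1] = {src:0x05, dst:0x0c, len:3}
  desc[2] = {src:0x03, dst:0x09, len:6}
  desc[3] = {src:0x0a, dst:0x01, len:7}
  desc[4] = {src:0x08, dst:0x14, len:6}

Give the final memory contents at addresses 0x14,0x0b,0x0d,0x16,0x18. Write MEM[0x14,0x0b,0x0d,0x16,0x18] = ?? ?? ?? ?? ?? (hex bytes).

#0 dst[0x1a+4] := {0x89,0x44,0xaf,0x09}
#1 dst[0x0c+3] := {0x6e,0x80,0x32}
#2 dst[0x09+6] := {0xa4,0x30,0x6e,0x80,0x32,0x1b}
#3 dst[0x01+7] := {0x30,0x6e,0x80,0x32,0x1b,0xf8,0x6e}
#4 dst[0x14+6] := {0x1b,0xa4,0x30,0x6e,0x80,0x32}
query mem[0x14]=0x1b, mem[0x0b]=0x6e, mem[0x0d]=0x32, mem[0x16]=0x30, mem[0x18]=0x80

MEM[0x14,0x0b,0x0d,0x16,0x18] = 1b 6e 32 30 80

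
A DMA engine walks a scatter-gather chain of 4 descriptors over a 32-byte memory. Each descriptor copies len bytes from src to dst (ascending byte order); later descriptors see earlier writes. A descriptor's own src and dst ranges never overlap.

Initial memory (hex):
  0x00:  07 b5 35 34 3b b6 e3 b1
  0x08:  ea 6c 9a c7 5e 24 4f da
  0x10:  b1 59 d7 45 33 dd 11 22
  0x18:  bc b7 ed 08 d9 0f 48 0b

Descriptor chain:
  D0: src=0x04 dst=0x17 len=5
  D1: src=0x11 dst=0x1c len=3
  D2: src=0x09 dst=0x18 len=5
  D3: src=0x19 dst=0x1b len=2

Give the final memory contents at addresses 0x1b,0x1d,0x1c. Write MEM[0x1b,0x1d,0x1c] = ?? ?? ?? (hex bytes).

MEM[0x1b,0x1d,0x1c] = 9a d7 c7

#0 dst[0x17+5] := {0x3b,0xb6,0xe3,0xb1,0xea}
#1 dst[0x1c+3] := {0x59,0xd7,0x45}
#2 dst[0x18+5] := {0x6c,0x9a,0xc7,0x5e,0x24}
#3 dst[0x1b+2] := {0x9a,0xc7}
query mem[0x1b]=0x9a, mem[0x1d]=0xd7, mem[0x1c]=0xc7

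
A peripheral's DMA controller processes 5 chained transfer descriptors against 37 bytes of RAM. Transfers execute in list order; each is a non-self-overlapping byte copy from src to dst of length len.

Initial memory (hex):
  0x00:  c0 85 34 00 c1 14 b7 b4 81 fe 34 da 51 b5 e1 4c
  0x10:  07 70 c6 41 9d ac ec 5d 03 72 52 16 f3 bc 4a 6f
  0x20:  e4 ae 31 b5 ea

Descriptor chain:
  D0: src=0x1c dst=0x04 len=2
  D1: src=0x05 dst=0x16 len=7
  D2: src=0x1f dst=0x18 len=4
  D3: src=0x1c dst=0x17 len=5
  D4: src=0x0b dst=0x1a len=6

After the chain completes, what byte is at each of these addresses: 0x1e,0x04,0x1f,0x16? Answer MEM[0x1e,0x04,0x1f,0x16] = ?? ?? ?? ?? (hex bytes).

MEM[0x1e,0x04,0x1f,0x16] = 4c f3 07 bc

  after D0: wrote 2B at 0x04 = f3bc
  after D1: wrote 7B at 0x16 = bcb7b481fe34da
  after D2: wrote 4B at 0x18 = 6fe4ae31
  after D3: wrote 5B at 0x17 = dabc4a6fe4
  after D4: wrote 6B at 0x1a = da51b5e14c07
query mem[0x1e]=0x4c, mem[0x04]=0xf3, mem[0x1f]=0x07, mem[0x16]=0xbc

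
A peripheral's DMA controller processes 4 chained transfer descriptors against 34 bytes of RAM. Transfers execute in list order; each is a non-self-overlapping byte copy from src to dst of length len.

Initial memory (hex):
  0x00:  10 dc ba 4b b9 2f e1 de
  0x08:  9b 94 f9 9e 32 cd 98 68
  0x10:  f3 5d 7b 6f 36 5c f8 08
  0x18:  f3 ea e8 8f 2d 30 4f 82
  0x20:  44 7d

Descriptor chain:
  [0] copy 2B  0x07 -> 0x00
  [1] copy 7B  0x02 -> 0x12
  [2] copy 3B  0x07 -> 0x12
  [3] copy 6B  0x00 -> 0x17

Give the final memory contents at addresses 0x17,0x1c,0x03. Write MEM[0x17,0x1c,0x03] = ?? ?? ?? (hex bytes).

[0] 0x07->0x00 len=2 : de 9b
[1] 0x02->0x12 len=7 : ba 4b b9 2f e1 de 9b
[2] 0x07->0x12 len=3 : de 9b 94
[3] 0x00->0x17 len=6 : de 9b ba 4b b9 2f
query mem[0x17]=0xde, mem[0x1c]=0x2f, mem[0x03]=0x4b

MEM[0x17,0x1c,0x03] = de 2f 4b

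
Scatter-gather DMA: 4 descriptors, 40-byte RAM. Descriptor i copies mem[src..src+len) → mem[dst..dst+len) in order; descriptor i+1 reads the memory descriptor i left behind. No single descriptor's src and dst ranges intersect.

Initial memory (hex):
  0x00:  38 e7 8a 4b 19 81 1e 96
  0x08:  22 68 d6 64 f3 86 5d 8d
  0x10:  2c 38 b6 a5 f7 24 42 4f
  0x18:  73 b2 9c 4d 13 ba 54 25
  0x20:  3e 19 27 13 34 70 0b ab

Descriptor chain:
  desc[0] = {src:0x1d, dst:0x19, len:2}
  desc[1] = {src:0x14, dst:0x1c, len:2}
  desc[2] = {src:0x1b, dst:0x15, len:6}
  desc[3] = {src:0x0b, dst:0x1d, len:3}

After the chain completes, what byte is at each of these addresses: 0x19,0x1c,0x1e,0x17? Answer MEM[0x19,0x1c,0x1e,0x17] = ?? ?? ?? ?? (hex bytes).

MEM[0x19,0x1c,0x1e,0x17] = 25 f7 f3 24

[0] 0x1d->0x19 len=2 : ba 54
[1] 0x14->0x1c len=2 : f7 24
[2] 0x1b->0x15 len=6 : 4d f7 24 54 25 3e
[3] 0x0b->0x1d len=3 : 64 f3 86
query mem[0x19]=0x25, mem[0x1c]=0xf7, mem[0x1e]=0xf3, mem[0x17]=0x24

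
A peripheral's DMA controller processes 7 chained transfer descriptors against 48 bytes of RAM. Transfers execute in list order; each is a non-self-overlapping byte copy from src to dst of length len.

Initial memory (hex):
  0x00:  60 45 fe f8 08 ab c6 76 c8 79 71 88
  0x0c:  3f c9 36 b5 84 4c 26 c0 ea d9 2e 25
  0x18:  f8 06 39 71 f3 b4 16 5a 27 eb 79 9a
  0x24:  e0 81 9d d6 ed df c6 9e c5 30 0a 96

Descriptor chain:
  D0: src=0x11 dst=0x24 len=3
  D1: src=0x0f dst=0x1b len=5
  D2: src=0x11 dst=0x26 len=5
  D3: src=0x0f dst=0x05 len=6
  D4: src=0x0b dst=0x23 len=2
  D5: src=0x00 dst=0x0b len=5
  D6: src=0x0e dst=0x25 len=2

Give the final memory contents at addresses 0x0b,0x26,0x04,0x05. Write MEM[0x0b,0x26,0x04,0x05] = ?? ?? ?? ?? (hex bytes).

MEM[0x0b,0x26,0x04,0x05] = 60 08 08 b5

D0: mem[0x24..0x26] <- [4c 26 c0]
D1: mem[0x1b..0x1f] <- [b5 84 4c 26 c0]
D2: mem[0x26..0x2a] <- [4c 26 c0 ea d9]
D3: mem[0x05..0x0a] <- [b5 84 4c 26 c0 ea]
D4: mem[0x23..0x24] <- [88 3f]
D5: mem[0x0b..0x0f] <- [60 45 fe f8 08]
D6: mem[0x25..0x26] <- [f8 08]
query mem[0x0b]=0x60, mem[0x26]=0x08, mem[0x04]=0x08, mem[0x05]=0xb5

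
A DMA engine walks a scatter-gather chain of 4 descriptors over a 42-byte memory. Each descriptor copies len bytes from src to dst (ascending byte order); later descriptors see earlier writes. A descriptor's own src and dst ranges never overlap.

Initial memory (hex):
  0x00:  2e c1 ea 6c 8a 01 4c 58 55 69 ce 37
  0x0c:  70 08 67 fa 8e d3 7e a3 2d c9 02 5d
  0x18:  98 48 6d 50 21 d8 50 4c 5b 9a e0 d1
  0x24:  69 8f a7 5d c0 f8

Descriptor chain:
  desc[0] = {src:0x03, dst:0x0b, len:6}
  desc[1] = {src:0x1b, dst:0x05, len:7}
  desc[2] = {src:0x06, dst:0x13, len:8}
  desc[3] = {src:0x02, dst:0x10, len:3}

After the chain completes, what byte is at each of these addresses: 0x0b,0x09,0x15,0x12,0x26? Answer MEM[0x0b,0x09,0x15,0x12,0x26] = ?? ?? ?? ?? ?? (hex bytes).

  after D0: wrote 6B at 0x0b = 6c8a014c5855
  after D1: wrote 7B at 0x05 = 5021d8504c5b9a
  after D2: wrote 8B at 0x13 = 21d8504c5b9a8a01
  after D3: wrote 3B at 0x10 = ea6c8a
query mem[0x0b]=0x9a, mem[0x09]=0x4c, mem[0x15]=0x50, mem[0x12]=0x8a, mem[0x26]=0xa7

MEM[0x0b,0x09,0x15,0x12,0x26] = 9a 4c 50 8a a7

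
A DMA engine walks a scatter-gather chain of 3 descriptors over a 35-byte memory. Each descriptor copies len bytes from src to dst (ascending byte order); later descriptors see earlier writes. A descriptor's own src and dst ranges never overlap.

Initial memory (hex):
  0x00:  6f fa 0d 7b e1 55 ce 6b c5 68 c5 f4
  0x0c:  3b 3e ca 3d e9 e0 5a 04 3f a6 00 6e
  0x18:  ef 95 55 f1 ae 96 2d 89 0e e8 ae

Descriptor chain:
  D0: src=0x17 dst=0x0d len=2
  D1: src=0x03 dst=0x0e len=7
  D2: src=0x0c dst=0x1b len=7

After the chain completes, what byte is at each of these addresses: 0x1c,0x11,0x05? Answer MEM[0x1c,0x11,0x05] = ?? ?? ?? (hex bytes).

D0: mem[0x0d..0x0e] <- [6e ef]
D1: mem[0x0e..0x14] <- [7b e1 55 ce 6b c5 68]
D2: mem[0x1b..0x21] <- [3b 6e 7b e1 55 ce 6b]
query mem[0x1c]=0x6e, mem[0x11]=0xce, mem[0x05]=0x55

MEM[0x1c,0x11,0x05] = 6e ce 55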